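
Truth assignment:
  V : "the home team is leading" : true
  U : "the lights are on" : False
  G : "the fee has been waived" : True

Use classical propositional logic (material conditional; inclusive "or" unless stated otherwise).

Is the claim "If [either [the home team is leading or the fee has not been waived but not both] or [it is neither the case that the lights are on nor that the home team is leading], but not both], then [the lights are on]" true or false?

false

Parsed as ((V ⊕ ¬G) ⊕ (U ↓ V)) → U

¬G = ¬T = F
V ⊕ ¬G = T ⊕ F = T
U ↓ V = F ↓ T = F
(V ⊕ ¬G) ⊕ (U ↓ V) = T ⊕ F = T
((V ⊕ ¬G) ⊕ (U ↓ V)) → U = T → F = F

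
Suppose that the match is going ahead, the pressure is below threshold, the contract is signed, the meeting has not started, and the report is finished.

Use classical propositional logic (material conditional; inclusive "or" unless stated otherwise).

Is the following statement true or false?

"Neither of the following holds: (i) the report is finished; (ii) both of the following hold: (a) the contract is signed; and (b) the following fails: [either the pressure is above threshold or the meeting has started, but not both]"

Let U = "the report is finished" (T), R = "the contract is signed" (T), Q = "the pressure is above threshold" (F), S = "the meeting has started" (F).
Parsed as U ↓ (R ∧ ¬(Q ⊕ S))

Q ⊕ S = F ⊕ F = F
¬(Q ⊕ S) = ¬F = T
R ∧ ¬(Q ⊕ S) = T ∧ T = T
U ↓ (R ∧ ¬(Q ⊕ S)) = T ↓ T = F

False.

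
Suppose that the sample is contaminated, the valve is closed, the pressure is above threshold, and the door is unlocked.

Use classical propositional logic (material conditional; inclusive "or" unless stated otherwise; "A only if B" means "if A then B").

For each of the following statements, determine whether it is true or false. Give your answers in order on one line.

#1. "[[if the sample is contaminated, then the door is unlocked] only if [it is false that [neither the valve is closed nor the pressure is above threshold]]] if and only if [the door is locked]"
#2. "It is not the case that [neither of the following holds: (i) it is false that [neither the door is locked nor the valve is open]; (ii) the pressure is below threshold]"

Let Q = "the sample is contaminated" (T), G = "the door is locked" (F), H = "the valve is open" (F), S = "the pressure is above threshold" (T).

#1: In symbols: ((Q → ¬G) → ¬(¬H ↓ S)) ↔ G

¬G = ¬F = T
Q → ¬G = T → T = T
¬H = ¬F = T
¬H ↓ S = T ↓ T = F
¬(¬H ↓ S) = ¬F = T
(Q → ¬G) → ¬(¬H ↓ S) = T → T = T
((Q → ¬G) → ¬(¬H ↓ S)) ↔ G = T ↔ F = F
Hence #1 is false.

#2: In symbols: ¬(¬(G ↓ H) ↓ ¬S)

G ↓ H = F ↓ F = T
¬(G ↓ H) = ¬T = F
¬S = ¬T = F
¬(G ↓ H) ↓ ¬S = F ↓ F = T
¬(¬(G ↓ H) ↓ ¬S) = ¬T = F
Thus #2 is false.

#1 False, #2 False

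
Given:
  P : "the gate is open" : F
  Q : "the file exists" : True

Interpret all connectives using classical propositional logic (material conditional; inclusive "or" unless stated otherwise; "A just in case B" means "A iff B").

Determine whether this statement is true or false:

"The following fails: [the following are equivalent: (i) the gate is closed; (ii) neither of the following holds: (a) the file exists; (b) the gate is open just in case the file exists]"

True.

In symbols: ¬(¬P ↔ (Q ↓ (P ↔ Q)))

¬P = ¬F = T
P ↔ Q = F ↔ T = F
Q ↓ (P ↔ Q) = T ↓ F = F
¬P ↔ (Q ↓ (P ↔ Q)) = T ↔ F = F
¬(¬P ↔ (Q ↓ (P ↔ Q))) = ¬F = T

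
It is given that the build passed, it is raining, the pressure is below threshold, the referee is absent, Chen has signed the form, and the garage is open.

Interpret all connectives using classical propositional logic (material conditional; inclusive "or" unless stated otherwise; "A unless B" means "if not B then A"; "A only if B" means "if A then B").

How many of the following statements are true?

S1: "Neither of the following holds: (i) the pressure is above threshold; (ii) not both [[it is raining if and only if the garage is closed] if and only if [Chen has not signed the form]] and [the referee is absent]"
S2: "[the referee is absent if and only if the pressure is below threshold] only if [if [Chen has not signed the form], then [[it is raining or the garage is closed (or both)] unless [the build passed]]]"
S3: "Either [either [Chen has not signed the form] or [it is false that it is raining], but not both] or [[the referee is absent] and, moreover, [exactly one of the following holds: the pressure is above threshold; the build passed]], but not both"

3

Let R = "the pressure is above threshold" (F), Q = "it is raining" (T), V = "the garage is closed" (F), U = "Chen has signed the form" (T), S = "the referee is present" (F), P = "the build passed" (T).

S1: Formalization: R ↓ (((Q ↔ V) ↔ ¬U) ↑ ¬S)

Q ↔ V = T ↔ F = F
¬U = ¬T = F
(Q ↔ V) ↔ ¬U = F ↔ F = T
¬S = ¬F = T
((Q ↔ V) ↔ ¬U) ↑ ¬S = T ↑ T = F
R ↓ (((Q ↔ V) ↔ ¬U) ↑ ¬S) = F ↓ F = T
So S1 is true.

S2: Formalization: (¬S ↔ ¬R) → (¬U → ((Q ∨ V) ∨ P))

¬S = ¬F = T
¬R = ¬F = T
¬S ↔ ¬R = T ↔ T = T
¬U = ¬T = F
Q ∨ V = T ∨ F = T
(Q ∨ V) ∨ P = T ∨ T = T
¬U → ((Q ∨ V) ∨ P) = F → T = T
(¬S ↔ ¬R) → (¬U → ((Q ∨ V) ∨ P)) = T → T = T
Thus S2 is true.

S3: Parsed as (¬U ⊕ ¬Q) ⊕ (¬S ∧ (R ⊕ P))

¬U = ¬T = F
¬Q = ¬T = F
¬U ⊕ ¬Q = F ⊕ F = F
¬S = ¬F = T
R ⊕ P = F ⊕ T = T
¬S ∧ (R ⊕ P) = T ∧ T = T
(¬U ⊕ ¬Q) ⊕ (¬S ∧ (R ⊕ P)) = F ⊕ T = T
Hence S3 is true.

Count: 3.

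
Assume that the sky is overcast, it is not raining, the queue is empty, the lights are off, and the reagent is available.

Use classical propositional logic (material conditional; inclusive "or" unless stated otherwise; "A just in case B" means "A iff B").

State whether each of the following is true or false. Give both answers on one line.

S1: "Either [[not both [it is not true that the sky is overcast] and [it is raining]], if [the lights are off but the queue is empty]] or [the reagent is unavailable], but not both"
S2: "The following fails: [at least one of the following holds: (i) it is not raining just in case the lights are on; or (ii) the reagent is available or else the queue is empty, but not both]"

S1 T, S2 T

Let S = "the lights are on" (False), R = "the queue is empty" (True), P = "the sky is overcast" (True), Q = "it is raining" (False), U = "the reagent is available" (True).

S1: Formalization: ((not S and R) -> (not P nand Q)) xor not U

not S = not False = True
not S and R = True and True = True
not P = not True = False
not P nand Q = False nand False = True
(not S and R) -> (not P nand Q) = True -> True = True
not U = not True = False
((not S and R) -> (not P nand Q)) xor not U = True xor False = True
Thus S1 is true.

S2: Parsed as not ((not Q iff S) or (U xor R))

not Q = not False = True
not Q iff S = True iff False = False
U xor R = True xor True = False
(not Q iff S) or (U xor R) = False or False = False
not ((not Q iff S) or (U xor R)) = not False = True
So S2 is true.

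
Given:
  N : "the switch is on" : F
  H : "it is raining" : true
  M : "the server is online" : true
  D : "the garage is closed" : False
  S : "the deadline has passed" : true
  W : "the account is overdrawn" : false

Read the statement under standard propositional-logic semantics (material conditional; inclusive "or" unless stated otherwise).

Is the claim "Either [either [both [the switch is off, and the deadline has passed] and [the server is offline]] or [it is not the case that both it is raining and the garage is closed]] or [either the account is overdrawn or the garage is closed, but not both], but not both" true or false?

True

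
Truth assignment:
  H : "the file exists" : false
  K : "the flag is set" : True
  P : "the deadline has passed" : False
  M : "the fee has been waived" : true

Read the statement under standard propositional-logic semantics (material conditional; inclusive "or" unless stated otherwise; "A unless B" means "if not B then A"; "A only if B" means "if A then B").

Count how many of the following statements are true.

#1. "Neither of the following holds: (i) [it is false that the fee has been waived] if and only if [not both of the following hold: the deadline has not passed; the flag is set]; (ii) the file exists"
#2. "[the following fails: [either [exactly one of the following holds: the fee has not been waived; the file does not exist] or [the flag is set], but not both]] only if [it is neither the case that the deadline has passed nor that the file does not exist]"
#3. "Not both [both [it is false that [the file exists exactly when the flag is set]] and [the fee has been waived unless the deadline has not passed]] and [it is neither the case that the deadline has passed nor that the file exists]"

0

#1: Parsed as (¬M ↔ (¬P ↑ K)) ↓ H

¬M = ¬T = F
¬P = ¬F = T
¬P ↑ K = T ↑ T = F
¬M ↔ (¬P ↑ K) = F ↔ F = T
(¬M ↔ (¬P ↑ K)) ↓ H = T ↓ F = F
Hence #1 is false.

#2: In symbols: ¬((¬M ⊕ ¬H) ⊕ K) → (P ↓ ¬H)

¬M = ¬T = F
¬H = ¬F = T
¬M ⊕ ¬H = F ⊕ T = T
(¬M ⊕ ¬H) ⊕ K = T ⊕ T = F
¬((¬M ⊕ ¬H) ⊕ K) = ¬F = T
¬H = ¬F = T
P ↓ ¬H = F ↓ T = F
¬((¬M ⊕ ¬H) ⊕ K) → (P ↓ ¬H) = T → F = F
Thus #2 is false.

#3: In symbols: (¬(H ↔ K) ∧ (M ∨ ¬P)) ↑ (P ↓ H)

H ↔ K = F ↔ T = F
¬(H ↔ K) = ¬F = T
¬P = ¬F = T
M ∨ ¬P = T ∨ T = T
¬(H ↔ K) ∧ (M ∨ ¬P) = T ∧ T = T
P ↓ H = F ↓ F = T
(¬(H ↔ K) ∧ (M ∨ ¬P)) ↑ (P ↓ H) = T ↑ T = F
So #3 is false.

Count: 0.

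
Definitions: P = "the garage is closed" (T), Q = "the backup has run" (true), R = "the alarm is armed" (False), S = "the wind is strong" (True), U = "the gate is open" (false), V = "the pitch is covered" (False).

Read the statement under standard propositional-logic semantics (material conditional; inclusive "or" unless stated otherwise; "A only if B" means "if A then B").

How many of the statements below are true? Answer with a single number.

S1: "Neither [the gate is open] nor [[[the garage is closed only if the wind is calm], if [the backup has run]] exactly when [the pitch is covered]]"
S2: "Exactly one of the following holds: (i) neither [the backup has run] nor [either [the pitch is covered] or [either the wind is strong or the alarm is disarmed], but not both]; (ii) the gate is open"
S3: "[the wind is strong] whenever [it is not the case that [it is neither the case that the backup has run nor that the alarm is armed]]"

1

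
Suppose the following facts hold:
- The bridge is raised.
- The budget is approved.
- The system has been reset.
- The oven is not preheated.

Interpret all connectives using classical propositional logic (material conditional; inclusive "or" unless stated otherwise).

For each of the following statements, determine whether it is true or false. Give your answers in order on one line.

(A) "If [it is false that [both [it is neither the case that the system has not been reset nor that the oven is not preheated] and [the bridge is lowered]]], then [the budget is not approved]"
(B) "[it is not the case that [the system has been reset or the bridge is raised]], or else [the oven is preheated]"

Let G = "the system has been reset" (T), P = "the oven is preheated" (F), N = "the bridge is raised" (T), R = "the budget is approved" (T).

(A): In symbols: ~((~G nor ~P) & ~N) -> ~R

~G = ~T = F
~P = ~F = T
~G nor ~P = F nor T = F
~N = ~T = F
(~G nor ~P) & ~N = F & F = F
~((~G nor ~P) & ~N) = ~F = T
~R = ~T = F
~((~G nor ~P) & ~N) -> ~R = T -> F = F
So (A) is false.

(B): Formalization: ~(G | N) | P

G | N = T | T = T
~(G | N) = ~T = F
~(G | N) | P = F | F = F
Hence (B) is false.

(A) False / (B) False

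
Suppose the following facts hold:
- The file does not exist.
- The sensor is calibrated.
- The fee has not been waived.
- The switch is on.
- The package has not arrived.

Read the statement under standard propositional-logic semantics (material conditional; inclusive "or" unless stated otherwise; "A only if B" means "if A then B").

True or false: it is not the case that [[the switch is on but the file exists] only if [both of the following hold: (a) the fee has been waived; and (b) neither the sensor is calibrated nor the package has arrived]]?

The statement is false.

Let S = "the switch is on" (T), P = "the file exists" (F), R = "the fee has been waived" (F), Q = "the sensor is calibrated" (T), U = "the package has arrived" (F).
Parsed as ¬((S ∧ P) → (R ∧ (Q ↓ U)))

S ∧ P = T ∧ F = F
Q ↓ U = T ↓ F = F
R ∧ (Q ↓ U) = F ∧ F = F
(S ∧ P) → (R ∧ (Q ↓ U)) = F → F = T
¬((S ∧ P) → (R ∧ (Q ↓ U))) = ¬T = F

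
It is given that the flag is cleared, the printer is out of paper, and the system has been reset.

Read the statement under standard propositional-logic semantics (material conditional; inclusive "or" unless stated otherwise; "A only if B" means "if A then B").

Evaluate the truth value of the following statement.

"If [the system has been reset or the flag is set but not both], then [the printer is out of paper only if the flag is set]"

False.

Let R = "the system has been reset" (True), P = "the flag is set" (False), Q = "the printer has paper" (False).
Formalization: (R xor P) -> (not Q -> P)

R xor P = True xor False = True
not Q = not False = True
not Q -> P = True -> False = False
(R xor P) -> (not Q -> P) = True -> False = False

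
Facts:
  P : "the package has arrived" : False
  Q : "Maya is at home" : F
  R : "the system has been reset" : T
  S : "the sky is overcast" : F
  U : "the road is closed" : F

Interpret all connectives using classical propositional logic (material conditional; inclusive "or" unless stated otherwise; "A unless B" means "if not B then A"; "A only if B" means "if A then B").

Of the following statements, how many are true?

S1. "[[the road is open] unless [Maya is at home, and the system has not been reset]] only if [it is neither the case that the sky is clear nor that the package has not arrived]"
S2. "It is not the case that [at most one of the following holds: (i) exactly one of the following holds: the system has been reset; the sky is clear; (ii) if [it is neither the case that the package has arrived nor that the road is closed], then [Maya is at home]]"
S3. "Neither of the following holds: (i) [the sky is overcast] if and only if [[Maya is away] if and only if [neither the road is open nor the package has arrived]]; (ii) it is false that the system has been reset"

S1: This is (¬U ∨ (Q ∧ ¬R)) → (¬S ↓ ¬P).

¬U = ¬F = T
¬R = ¬T = F
Q ∧ ¬R = F ∧ F = F
¬U ∨ (Q ∧ ¬R) = T ∨ F = T
¬S = ¬F = T
¬P = ¬F = T
¬S ↓ ¬P = T ↓ T = F
(¬U ∨ (Q ∧ ¬R)) → (¬S ↓ ¬P) = T → F = F
So S1 is false.

S2: Parsed as ¬((R ⊕ ¬S) ↑ ((P ↓ U) → Q))

¬S = ¬F = T
R ⊕ ¬S = T ⊕ T = F
P ↓ U = F ↓ F = T
(P ↓ U) → Q = T → F = F
(R ⊕ ¬S) ↑ ((P ↓ U) → Q) = F ↑ F = T
¬((R ⊕ ¬S) ↑ ((P ↓ U) → Q)) = ¬T = F
So S2 is false.

S3: This is (S ↔ (¬Q ↔ (¬U ↓ P))) ↓ ¬R.

¬Q = ¬F = T
¬U = ¬F = T
¬U ↓ P = T ↓ F = F
¬Q ↔ (¬U ↓ P) = T ↔ F = F
S ↔ (¬Q ↔ (¬U ↓ P)) = F ↔ F = T
¬R = ¬T = F
(S ↔ (¬Q ↔ (¬U ↓ P))) ↓ ¬R = T ↓ F = F
Thus S3 is false.

Count: 0.

0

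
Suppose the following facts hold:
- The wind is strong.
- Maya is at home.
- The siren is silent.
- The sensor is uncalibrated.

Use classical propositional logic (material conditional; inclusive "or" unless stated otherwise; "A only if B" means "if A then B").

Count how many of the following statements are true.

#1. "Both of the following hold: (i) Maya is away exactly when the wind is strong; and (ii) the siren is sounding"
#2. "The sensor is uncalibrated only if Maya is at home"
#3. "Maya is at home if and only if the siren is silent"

2

Let G = "Maya is at home" (T), N = "the wind is strong" (T), H = "the siren is sounding" (F), S = "the sensor is calibrated" (F).

#1: Parsed as (¬G ↔ N) ∧ H

¬G = ¬T = F
¬G ↔ N = F ↔ T = F
(¬G ↔ N) ∧ H = F ∧ F = F
Hence #1 is false.

#2: Parsed as ¬S → G

¬S = ¬F = T
¬S → G = T → T = T
Thus #2 is true.

#3: This is G ↔ ¬H.

¬H = ¬F = T
G ↔ ¬H = T ↔ T = T
Thus #3 is true.

Count: 2.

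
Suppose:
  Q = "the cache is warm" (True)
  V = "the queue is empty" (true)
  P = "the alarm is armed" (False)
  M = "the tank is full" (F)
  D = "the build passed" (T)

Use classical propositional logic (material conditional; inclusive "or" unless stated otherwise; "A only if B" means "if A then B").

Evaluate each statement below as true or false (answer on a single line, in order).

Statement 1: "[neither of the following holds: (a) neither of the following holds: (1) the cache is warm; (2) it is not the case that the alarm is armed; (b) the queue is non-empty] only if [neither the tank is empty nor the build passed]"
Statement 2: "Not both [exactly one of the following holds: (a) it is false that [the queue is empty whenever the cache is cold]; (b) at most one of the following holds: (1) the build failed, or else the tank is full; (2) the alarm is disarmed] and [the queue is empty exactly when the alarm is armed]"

Statement 1: Parsed as ((Q ↓ ¬P) ↓ ¬V) → (¬M ↓ D)

¬P = ¬F = T
Q ↓ ¬P = T ↓ T = F
¬V = ¬T = F
(Q ↓ ¬P) ↓ ¬V = F ↓ F = T
¬M = ¬F = T
¬M ↓ D = T ↓ T = F
((Q ↓ ¬P) ↓ ¬V) → (¬M ↓ D) = T → F = F
So Statement 1 is false.

Statement 2: This is (¬(¬Q → V) ⊕ ((¬D ∨ M) ↑ ¬P)) ↑ (V ↔ P).

¬Q = ¬T = F
¬Q → V = F → T = T
¬(¬Q → V) = ¬T = F
¬D = ¬T = F
¬D ∨ M = F ∨ F = F
¬P = ¬F = T
(¬D ∨ M) ↑ ¬P = F ↑ T = T
¬(¬Q → V) ⊕ ((¬D ∨ M) ↑ ¬P) = F ⊕ T = T
V ↔ P = T ↔ F = F
(¬(¬Q → V) ⊕ ((¬D ∨ M) ↑ ¬P)) ↑ (V ↔ P) = T ↑ F = T
Hence Statement 2 is true.

Statement 1 F, Statement 2 T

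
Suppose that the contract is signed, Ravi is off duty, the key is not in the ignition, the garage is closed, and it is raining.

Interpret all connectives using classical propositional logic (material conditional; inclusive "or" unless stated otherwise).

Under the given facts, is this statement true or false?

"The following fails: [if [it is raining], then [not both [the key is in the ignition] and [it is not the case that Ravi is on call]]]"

The statement is false.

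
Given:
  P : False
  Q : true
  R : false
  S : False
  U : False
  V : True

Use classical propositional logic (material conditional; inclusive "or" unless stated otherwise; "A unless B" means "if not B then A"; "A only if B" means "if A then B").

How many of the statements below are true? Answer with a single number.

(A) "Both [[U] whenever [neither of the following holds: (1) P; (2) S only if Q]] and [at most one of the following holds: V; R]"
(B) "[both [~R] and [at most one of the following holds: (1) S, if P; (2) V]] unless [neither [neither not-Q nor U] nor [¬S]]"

(A): In symbols: ((P nor (S -> Q)) -> U) and (V nand R)

S -> Q = False -> True = True
P nor (S -> Q) = False nor True = False
(P nor (S -> Q)) -> U = False -> False = True
V nand R = True nand False = True
((P nor (S -> Q)) -> U) and (V nand R) = True and True = True
Hence (A) is true.

(B): Formalization: (not R and ((P -> S) nand V)) or ((not Q nor U) nor not S)

not R = not False = True
P -> S = False -> False = True
(P -> S) nand V = True nand True = False
not R and ((P -> S) nand V) = True and False = False
not Q = not True = False
not Q nor U = False nor False = True
not S = not False = True
(not Q nor U) nor not S = True nor True = False
(not R and ((P -> S) nand V)) or ((not Q nor U) nor not S) = False or False = False
Thus (B) is false.

1 of the 2 statements is true.

1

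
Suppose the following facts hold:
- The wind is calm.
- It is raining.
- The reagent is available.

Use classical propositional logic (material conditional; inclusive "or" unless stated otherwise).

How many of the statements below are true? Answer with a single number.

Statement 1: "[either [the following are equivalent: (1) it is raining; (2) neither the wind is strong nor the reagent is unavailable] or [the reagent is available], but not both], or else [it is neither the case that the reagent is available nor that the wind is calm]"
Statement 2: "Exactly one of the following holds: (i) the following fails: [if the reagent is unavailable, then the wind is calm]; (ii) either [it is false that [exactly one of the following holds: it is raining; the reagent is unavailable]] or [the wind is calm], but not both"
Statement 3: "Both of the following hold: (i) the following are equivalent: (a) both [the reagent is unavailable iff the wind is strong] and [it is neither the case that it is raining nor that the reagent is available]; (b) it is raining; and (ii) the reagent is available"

Let Q = "it is raining" (T), H = "the wind is strong" (F), G = "the reagent is available" (T).

Statement 1: Formalization: ((Q <-> (H nor ~G)) xor G) | (G nor ~H)

~G = ~T = F
H nor ~G = F nor F = T
Q <-> (H nor ~G) = T <-> T = T
(Q <-> (H nor ~G)) xor G = T xor T = F
~H = ~F = T
G nor ~H = T nor T = F
((Q <-> (H nor ~G)) xor G) | (G nor ~H) = F | F = F
Hence Statement 1 is false.

Statement 2: Formalization: ~(~G -> ~H) xor (~(Q xor ~G) xor ~H)

~G = ~T = F
~H = ~F = T
~G -> ~H = F -> T = T
~(~G -> ~H) = ~T = F
~G = ~T = F
Q xor ~G = T xor F = T
~(Q xor ~G) = ~T = F
~H = ~F = T
~(Q xor ~G) xor ~H = F xor T = T
~(~G -> ~H) xor (~(Q xor ~G) xor ~H) = F xor T = T
Hence Statement 2 is true.

Statement 3: Parsed as (((~G <-> H) & (Q nor G)) <-> Q) & G

~G = ~T = F
~G <-> H = F <-> F = T
Q nor G = T nor T = F
(~G <-> H) & (Q nor G) = T & F = F
((~G <-> H) & (Q nor G)) <-> Q = F <-> T = F
(((~G <-> H) & (Q nor G)) <-> Q) & G = F & T = F
Thus Statement 3 is false.

True statements: 1.

1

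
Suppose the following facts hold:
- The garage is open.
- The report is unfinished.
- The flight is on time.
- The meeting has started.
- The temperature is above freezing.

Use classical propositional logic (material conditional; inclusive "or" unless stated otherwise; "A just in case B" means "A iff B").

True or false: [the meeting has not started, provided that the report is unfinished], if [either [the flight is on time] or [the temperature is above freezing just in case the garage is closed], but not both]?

Let R = "the flight is delayed" (F), U = "the temperature is below freezing" (F), P = "the garage is closed" (F), Q = "the report is finished" (F), S = "the meeting has started" (T).
Formalization: (~R xor (~U <-> P)) -> (~Q -> ~S)

~R = ~F = T
~U = ~F = T
~U <-> P = T <-> F = F
~R xor (~U <-> P) = T xor F = T
~Q = ~F = T
~S = ~T = F
~Q -> ~S = T -> F = F
(~R xor (~U <-> P)) -> (~Q -> ~S) = T -> F = F

False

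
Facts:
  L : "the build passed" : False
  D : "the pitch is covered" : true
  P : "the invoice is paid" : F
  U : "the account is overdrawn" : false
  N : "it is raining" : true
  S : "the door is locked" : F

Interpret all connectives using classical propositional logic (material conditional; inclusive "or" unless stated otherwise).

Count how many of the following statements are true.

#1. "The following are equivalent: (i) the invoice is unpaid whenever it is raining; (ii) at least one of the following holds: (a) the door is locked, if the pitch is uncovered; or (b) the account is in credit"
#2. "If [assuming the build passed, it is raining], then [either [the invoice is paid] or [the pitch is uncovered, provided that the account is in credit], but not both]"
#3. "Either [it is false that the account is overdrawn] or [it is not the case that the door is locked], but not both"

#1: Formalization: (N → ¬P) ↔ ((¬D → S) ∨ ¬U)

¬P = ¬F = T
N → ¬P = T → T = T
¬D = ¬T = F
¬D → S = F → F = T
¬U = ¬F = T
(¬D → S) ∨ ¬U = T ∨ T = T
(N → ¬P) ↔ ((¬D → S) ∨ ¬U) = T ↔ T = T
Thus #1 is true.

#2: In symbols: (L → N) → (P ⊕ (¬U → ¬D))

L → N = F → T = T
¬U = ¬F = T
¬D = ¬T = F
¬U → ¬D = T → F = F
P ⊕ (¬U → ¬D) = F ⊕ F = F
(L → N) → (P ⊕ (¬U → ¬D)) = T → F = F
So #2 is false.

#3: In symbols: ¬U ⊕ ¬S

¬U = ¬F = T
¬S = ¬F = T
¬U ⊕ ¬S = T ⊕ T = F
So #3 is false.

True statements: 1 (#1).

1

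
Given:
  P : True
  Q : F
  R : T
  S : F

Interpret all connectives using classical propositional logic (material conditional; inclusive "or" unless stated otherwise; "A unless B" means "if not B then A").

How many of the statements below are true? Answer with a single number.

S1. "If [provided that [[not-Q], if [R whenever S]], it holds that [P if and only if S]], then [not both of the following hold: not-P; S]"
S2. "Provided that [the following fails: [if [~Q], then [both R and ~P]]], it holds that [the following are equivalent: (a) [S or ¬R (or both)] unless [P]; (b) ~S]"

S1: This is (((S -> R) -> ~Q) -> (P <-> S)) -> (~P nand S).

S -> R = F -> T = T
~Q = ~F = T
(S -> R) -> ~Q = T -> T = T
P <-> S = T <-> F = F
((S -> R) -> ~Q) -> (P <-> S) = T -> F = F
~P = ~T = F
~P nand S = F nand F = T
(((S -> R) -> ~Q) -> (P <-> S)) -> (~P nand S) = F -> T = T
Hence S1 is true.

S2: In symbols: ~(~Q -> (R & ~P)) -> (((S | ~R) | P) <-> ~S)

~Q = ~F = T
~P = ~T = F
R & ~P = T & F = F
~Q -> (R & ~P) = T -> F = F
~(~Q -> (R & ~P)) = ~F = T
~R = ~T = F
S | ~R = F | F = F
(S | ~R) | P = F | T = T
~S = ~F = T
((S | ~R) | P) <-> ~S = T <-> T = T
~(~Q -> (R & ~P)) -> (((S | ~R) | P) <-> ~S) = T -> T = T
So S2 is true.

2 of the 2 statements are true.

2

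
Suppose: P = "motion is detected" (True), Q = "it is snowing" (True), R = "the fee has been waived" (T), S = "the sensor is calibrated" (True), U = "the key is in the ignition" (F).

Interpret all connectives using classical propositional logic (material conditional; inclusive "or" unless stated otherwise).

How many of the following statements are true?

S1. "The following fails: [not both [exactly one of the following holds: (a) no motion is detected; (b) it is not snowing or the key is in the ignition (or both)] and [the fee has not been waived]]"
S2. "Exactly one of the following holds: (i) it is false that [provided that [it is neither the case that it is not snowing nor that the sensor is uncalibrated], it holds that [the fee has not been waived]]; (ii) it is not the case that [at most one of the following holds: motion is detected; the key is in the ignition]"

1

S1: Formalization: ~((~P xor (~Q | U)) nand ~R)

~P = ~T = F
~Q = ~T = F
~Q | U = F | F = F
~P xor (~Q | U) = F xor F = F
~R = ~T = F
(~P xor (~Q | U)) nand ~R = F nand F = T
~((~P xor (~Q | U)) nand ~R) = ~T = F
So S1 is false.

S2: In symbols: ~((~Q nor ~S) -> ~R) xor ~(P nand U)

~Q = ~T = F
~S = ~T = F
~Q nor ~S = F nor F = T
~R = ~T = F
(~Q nor ~S) -> ~R = T -> F = F
~((~Q nor ~S) -> ~R) = ~F = T
P nand U = T nand F = T
~(P nand U) = ~T = F
~((~Q nor ~S) -> ~R) xor ~(P nand U) = T xor F = T
Hence S2 is true.

1 of the 2 statements is true (S2).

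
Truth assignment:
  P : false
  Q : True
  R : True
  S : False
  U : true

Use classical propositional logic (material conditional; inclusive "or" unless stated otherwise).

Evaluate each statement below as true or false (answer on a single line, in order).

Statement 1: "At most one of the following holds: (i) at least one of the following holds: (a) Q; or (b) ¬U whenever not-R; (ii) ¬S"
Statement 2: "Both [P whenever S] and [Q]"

Statement 1 false, Statement 2 true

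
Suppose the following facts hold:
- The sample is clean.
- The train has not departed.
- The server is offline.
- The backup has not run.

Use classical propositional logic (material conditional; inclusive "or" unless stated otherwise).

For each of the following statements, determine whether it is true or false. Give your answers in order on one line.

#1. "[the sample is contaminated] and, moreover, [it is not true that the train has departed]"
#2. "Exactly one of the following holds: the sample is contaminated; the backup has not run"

#1 false / #2 true

Let V = "the sample is contaminated" (F), G = "the train has departed" (F), Q = "the backup has run" (F).

#1: Formalization: V ∧ ¬G

¬G = ¬F = T
V ∧ ¬G = F ∧ T = F
Hence #1 is false.

#2: In symbols: V ⊕ ¬Q

¬Q = ¬F = T
V ⊕ ¬Q = F ⊕ T = T
So #2 is true.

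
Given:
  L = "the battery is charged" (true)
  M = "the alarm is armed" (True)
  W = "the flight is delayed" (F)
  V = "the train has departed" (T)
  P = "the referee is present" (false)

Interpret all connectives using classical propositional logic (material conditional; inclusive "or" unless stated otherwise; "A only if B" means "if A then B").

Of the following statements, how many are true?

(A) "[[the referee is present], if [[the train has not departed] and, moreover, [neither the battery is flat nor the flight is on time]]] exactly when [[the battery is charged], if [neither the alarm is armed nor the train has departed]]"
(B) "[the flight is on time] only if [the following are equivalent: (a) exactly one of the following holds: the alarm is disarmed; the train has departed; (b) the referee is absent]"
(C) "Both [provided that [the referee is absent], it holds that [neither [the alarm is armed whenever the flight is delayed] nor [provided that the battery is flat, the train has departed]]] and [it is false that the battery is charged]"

2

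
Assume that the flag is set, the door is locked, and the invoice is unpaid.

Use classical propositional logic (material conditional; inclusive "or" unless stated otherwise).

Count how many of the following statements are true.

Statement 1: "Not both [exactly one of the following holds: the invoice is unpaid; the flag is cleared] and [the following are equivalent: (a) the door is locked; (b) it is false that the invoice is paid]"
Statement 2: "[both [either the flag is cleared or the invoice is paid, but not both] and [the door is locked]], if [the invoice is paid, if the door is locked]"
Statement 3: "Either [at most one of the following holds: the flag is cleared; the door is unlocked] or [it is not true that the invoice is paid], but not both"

Let R = "the invoice is paid" (F), P = "the flag is set" (T), Q = "the door is locked" (T).

Statement 1: In symbols: (¬R ⊕ ¬P) ↑ (Q ↔ ¬R)

¬R = ¬F = T
¬P = ¬T = F
¬R ⊕ ¬P = T ⊕ F = T
¬R = ¬F = T
Q ↔ ¬R = T ↔ T = T
(¬R ⊕ ¬P) ↑ (Q ↔ ¬R) = T ↑ T = F
Thus Statement 1 is false.

Statement 2: Formalization: (Q → R) → ((¬P ⊕ R) ∧ Q)

Q → R = T → F = F
¬P = ¬T = F
¬P ⊕ R = F ⊕ F = F
(¬P ⊕ R) ∧ Q = F ∧ T = F
(Q → R) → ((¬P ⊕ R) ∧ Q) = F → F = T
Hence Statement 2 is true.

Statement 3: Parsed as (¬P ↑ ¬Q) ⊕ ¬R

¬P = ¬T = F
¬Q = ¬T = F
¬P ↑ ¬Q = F ↑ F = T
¬R = ¬F = T
(¬P ↑ ¬Q) ⊕ ¬R = T ⊕ T = F
So Statement 3 is false.

1 of the 3 statements is true (Statement 2).

1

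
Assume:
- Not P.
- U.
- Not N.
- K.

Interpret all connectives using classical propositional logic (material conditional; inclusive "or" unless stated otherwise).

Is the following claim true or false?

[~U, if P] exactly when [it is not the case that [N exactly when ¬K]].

false

This is (P → ¬U) ↔ ¬(N ↔ ¬K).

¬U = ¬T = F
P → ¬U = F → F = T
¬K = ¬T = F
N ↔ ¬K = F ↔ F = T
¬(N ↔ ¬K) = ¬T = F
(P → ¬U) ↔ ¬(N ↔ ¬K) = T ↔ F = F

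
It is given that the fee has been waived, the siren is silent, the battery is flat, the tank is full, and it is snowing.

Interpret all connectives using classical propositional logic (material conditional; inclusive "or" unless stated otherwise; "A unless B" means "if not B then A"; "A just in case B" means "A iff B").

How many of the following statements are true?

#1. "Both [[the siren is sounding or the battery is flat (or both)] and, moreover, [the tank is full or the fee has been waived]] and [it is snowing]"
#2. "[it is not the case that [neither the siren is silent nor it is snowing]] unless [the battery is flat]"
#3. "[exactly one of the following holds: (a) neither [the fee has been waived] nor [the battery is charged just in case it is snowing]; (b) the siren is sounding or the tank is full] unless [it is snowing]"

Let Q = "the siren is sounding" (F), R = "the battery is charged" (F), S = "the tank is full" (T), P = "the fee has been waived" (T), U = "it is snowing" (T).

#1: Formalization: ((Q | ~R) & (S | P)) & U

~R = ~F = T
Q | ~R = F | T = T
S | P = T | T = T
(Q | ~R) & (S | P) = T & T = T
((Q | ~R) & (S | P)) & U = T & T = T
Hence #1 is true.

#2: Formalization: ~(~Q nor U) | ~R

~Q = ~F = T
~Q nor U = T nor T = F
~(~Q nor U) = ~F = T
~R = ~F = T
~(~Q nor U) | ~R = T | T = T
Thus #2 is true.

#3: Formalization: ((P nor (R <-> U)) xor (Q | S)) | U

R <-> U = F <-> T = F
P nor (R <-> U) = T nor F = F
Q | S = F | T = T
(P nor (R <-> U)) xor (Q | S) = F xor T = T
((P nor (R <-> U)) xor (Q | S)) | U = T | T = T
Thus #3 is true.

True statements: 3 (#1, #2, #3).

3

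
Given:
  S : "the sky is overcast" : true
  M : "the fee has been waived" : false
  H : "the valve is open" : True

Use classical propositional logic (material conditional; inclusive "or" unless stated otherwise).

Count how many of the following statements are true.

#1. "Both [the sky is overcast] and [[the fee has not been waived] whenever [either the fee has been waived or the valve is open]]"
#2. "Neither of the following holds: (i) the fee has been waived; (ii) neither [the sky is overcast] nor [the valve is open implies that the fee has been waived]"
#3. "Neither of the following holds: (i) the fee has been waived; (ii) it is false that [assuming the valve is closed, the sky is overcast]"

#1: Parsed as S & ((M | H) -> ~M)

M | H = F | T = T
~M = ~F = T
(M | H) -> ~M = T -> T = T
S & ((M | H) -> ~M) = T & T = T
Thus #1 is true.

#2: Formalization: M nor (S nor (H -> M))

H -> M = T -> F = F
S nor (H -> M) = T nor F = F
M nor (S nor (H -> M)) = F nor F = T
Hence #2 is true.

#3: Formalization: M nor ~(~H -> S)

~H = ~T = F
~H -> S = F -> T = T
~(~H -> S) = ~T = F
M nor ~(~H -> S) = F nor F = T
Hence #3 is true.

True statements: 3 (#1, #2, #3).

3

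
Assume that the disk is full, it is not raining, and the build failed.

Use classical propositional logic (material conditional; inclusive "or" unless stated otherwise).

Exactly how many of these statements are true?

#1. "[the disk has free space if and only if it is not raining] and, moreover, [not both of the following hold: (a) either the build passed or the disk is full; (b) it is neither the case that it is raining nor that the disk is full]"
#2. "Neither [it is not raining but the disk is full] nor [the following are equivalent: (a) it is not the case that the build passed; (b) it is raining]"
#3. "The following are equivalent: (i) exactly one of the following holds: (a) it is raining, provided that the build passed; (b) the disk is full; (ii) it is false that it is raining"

Let P = "the disk is full" (True), Q = "it is raining" (False), R = "the build passed" (False).

#1: This is (not P iff not Q) and ((R or P) nand (Q nor P)).

not P = not True = False
not Q = not False = True
not P iff not Q = False iff True = False
R or P = False or True = True
Q nor P = False nor True = False
(R or P) nand (Q nor P) = True nand False = True
(not P iff not Q) and ((R or P) nand (Q nor P)) = False and True = False
Thus #1 is false.

#2: In symbols: (not Q and P) nor (not R iff Q)

not Q = not False = True
not Q and P = True and True = True
not R = not False = True
not R iff Q = True iff False = False
(not Q and P) nor (not R iff Q) = True nor False = False
Thus #2 is false.

#3: Parsed as ((R -> Q) xor P) iff not Q

R -> Q = False -> False = True
(R -> Q) xor P = True xor True = False
not Q = not False = True
((R -> Q) xor P) iff not Q = False iff True = False
Thus #3 is false.

Count: 0.

0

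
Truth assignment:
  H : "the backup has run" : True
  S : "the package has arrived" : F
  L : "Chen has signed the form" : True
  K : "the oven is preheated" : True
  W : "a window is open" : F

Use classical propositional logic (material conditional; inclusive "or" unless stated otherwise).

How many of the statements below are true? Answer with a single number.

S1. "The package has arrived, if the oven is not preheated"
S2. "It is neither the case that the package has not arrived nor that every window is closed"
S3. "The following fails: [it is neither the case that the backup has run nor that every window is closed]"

S1: This is ~K -> S.

~K = ~T = F
~K -> S = F -> F = T
So S1 is true.

S2: This is ~S nor ~W.

~S = ~F = T
~W = ~F = T
~S nor ~W = T nor T = F
Hence S2 is false.

S3: In symbols: ~(H nor ~W)

~W = ~F = T
H nor ~W = T nor T = F
~(H nor ~W) = ~F = T
Thus S3 is true.

Count: 2.

2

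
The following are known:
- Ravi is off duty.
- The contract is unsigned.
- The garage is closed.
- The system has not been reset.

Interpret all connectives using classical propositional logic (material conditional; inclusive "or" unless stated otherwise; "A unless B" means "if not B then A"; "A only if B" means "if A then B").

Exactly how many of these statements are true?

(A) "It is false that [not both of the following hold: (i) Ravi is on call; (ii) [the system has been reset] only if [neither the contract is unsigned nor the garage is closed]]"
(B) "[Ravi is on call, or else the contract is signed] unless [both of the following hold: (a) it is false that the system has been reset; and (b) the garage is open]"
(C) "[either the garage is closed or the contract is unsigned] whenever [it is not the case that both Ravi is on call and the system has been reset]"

1

Let P = "Ravi is on call" (False), S = "the system has been reset" (False), Q = "the contract is signed" (False), R = "the garage is closed" (True).

(A): This is not (P nand (S -> (not Q nor R))).

not Q = not False = True
not Q nor R = True nor True = False
S -> (not Q nor R) = False -> False = True
P nand (S -> (not Q nor R)) = False nand True = True
not (P nand (S -> (not Q nor R))) = not True = False
Hence (A) is false.

(B): This is (P or Q) or (not S and not R).

P or Q = False or False = False
not S = not False = True
not R = not True = False
not S and not R = True and False = False
(P or Q) or (not S and not R) = False or False = False
So (B) is false.

(C): In symbols: (P nand S) -> (R or not Q)

P nand S = False nand False = True
not Q = not False = True
R or not Q = True or True = True
(P nand S) -> (R or not Q) = True -> True = True
Hence (C) is true.

True statements: 1.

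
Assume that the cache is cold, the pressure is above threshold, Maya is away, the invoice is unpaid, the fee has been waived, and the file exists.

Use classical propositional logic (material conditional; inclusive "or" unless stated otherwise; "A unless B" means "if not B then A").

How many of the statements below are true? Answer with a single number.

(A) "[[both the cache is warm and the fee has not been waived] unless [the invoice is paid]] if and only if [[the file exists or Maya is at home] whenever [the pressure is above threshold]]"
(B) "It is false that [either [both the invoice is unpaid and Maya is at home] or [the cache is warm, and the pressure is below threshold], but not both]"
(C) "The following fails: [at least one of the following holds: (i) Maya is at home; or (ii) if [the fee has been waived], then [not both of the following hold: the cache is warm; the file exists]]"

Let U = "the cache is warm" (F), W = "the fee has been waived" (T), L = "the invoice is paid" (F), R = "the pressure is above threshold" (T), D = "the file exists" (T), H = "Maya is at home" (F).

(A): In symbols: ((U & ~W) | L) <-> (R -> (D | H))

~W = ~T = F
U & ~W = F & F = F
(U & ~W) | L = F | F = F
D | H = T | F = T
R -> (D | H) = T -> T = T
((U & ~W) | L) <-> (R -> (D | H)) = F <-> T = F
Thus (A) is false.

(B): Formalization: ~((~L & H) xor (U & ~R))

~L = ~F = T
~L & H = T & F = F
~R = ~T = F
U & ~R = F & F = F
(~L & H) xor (U & ~R) = F xor F = F
~((~L & H) xor (U & ~R)) = ~F = T
So (B) is true.

(C): This is ~(H | (W -> (U nand D))).

U nand D = F nand T = T
W -> (U nand D) = T -> T = T
H | (W -> (U nand D)) = F | T = T
~(H | (W -> (U nand D))) = ~T = F
Hence (C) is false.

True statements: 1 ((B)).

1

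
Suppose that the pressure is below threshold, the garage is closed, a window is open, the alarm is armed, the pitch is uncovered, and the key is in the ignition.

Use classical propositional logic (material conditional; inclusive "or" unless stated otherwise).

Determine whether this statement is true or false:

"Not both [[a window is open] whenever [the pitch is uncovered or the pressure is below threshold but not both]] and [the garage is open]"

true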